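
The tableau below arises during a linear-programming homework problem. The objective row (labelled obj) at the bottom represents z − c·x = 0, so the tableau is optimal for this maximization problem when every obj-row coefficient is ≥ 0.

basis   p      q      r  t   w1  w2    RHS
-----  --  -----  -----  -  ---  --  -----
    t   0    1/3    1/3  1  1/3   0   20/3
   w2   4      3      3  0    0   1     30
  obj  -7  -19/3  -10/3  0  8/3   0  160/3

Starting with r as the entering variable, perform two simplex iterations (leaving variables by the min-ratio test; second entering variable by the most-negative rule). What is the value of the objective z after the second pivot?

Ratio test on column r — row 1: (20/3)/(1/3) = 20; row 2: 30/3 = 10. Minimum is 10 at row 2 (w2 leaves); pivot element 3.
Pivot on row 2; the obj-row RHS becomes 160/3 − (-10/3)·10 = 260/3.
Next entering variable (most negative obj-row entry -3): q.
Ratio test on column q — row 1: entry 0 ≤ 0; row 2: 10/1 = 10. Minimum is 10 at row 2 (r leaves); pivot element 1.
After the second pivot the obj-row RHS is 260/3 − (-3)·10 = 350/3.

350/3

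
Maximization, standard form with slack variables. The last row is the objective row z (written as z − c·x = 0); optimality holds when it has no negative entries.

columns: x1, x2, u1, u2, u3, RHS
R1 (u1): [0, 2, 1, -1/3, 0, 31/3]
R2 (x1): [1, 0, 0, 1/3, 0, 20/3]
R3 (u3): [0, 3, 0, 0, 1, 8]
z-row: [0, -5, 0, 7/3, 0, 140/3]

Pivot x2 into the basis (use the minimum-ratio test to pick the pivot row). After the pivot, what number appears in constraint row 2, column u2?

Ratio test on column x2 — row 1: (31/3)/2 = 31/6; row 2: entry 0 ≤ 0; row 3: 8/3 = 8/3. Minimum is 8/3 at row 3 (u3 leaves); pivot element 3.
Divide row 3 by 3; eliminate column x2 from the other rows.
Row 2 update in column u2: 1/3 − 0·0 = 1/3.

1/3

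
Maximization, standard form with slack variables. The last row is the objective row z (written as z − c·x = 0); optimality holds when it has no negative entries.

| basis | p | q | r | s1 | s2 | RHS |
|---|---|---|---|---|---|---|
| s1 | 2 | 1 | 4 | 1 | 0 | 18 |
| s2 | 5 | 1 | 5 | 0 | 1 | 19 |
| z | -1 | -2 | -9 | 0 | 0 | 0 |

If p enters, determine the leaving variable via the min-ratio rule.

s2

Column p entries and ratios — s1: 18/2 = 9; s2: 19/5 = 19/5.
Smallest ratio is 19/5 in the row of s2, so s2 leaves.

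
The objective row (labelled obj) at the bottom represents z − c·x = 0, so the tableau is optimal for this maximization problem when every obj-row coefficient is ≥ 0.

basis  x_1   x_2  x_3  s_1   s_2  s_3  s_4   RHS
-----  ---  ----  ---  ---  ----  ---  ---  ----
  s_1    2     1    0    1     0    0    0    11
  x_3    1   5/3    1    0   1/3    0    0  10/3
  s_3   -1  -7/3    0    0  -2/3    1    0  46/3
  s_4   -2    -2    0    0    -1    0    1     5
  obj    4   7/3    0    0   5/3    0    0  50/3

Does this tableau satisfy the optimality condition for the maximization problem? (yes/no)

yes

Every obj-row coefficient is ≥ 0, so the tableau is optimal.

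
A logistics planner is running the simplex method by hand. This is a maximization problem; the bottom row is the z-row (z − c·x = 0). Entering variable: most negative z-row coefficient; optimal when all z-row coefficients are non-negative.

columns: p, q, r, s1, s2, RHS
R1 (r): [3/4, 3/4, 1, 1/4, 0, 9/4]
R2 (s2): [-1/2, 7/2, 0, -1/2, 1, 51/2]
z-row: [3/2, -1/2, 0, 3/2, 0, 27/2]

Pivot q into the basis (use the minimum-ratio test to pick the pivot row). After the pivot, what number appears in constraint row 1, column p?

Ratio test on column q — row 1: (9/4)/(3/4) = 3; row 2: (51/2)/(7/2) = 51/7. Minimum is 3 at row 1 (r leaves); pivot element 3/4.
Divide row 1 by 3/4; eliminate column q from the other rows.
In the new row 1, the p entry is the old entry divided by the pivot: (3/4)/(3/4) = 1.

1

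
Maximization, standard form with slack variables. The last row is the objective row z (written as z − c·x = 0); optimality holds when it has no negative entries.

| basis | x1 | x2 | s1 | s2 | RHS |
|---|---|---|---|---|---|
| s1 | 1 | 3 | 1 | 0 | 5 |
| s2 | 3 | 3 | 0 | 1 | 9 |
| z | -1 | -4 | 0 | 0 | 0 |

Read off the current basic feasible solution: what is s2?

9

s2 is basic (row 2); its value is the RHS of that row, 9.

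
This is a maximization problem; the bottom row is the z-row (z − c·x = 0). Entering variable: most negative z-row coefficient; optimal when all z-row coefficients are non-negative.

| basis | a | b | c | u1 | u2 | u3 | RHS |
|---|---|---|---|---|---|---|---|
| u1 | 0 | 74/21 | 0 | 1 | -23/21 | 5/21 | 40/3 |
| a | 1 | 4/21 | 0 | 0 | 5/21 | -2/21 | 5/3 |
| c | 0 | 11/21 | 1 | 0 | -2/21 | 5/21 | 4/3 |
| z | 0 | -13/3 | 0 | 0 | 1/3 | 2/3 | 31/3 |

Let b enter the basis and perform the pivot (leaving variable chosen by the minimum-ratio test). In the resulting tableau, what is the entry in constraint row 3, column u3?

Ratio test on column b — row 1: (40/3)/(74/21) = 140/37; row 2: (5/3)/(4/21) = 35/4; row 3: (4/3)/(11/21) = 28/11. Minimum is 28/11 at row 3 (c leaves); pivot element 11/21.
Divide row 3 by 11/21; eliminate column b from the other rows.
In the new row 3, the u3 entry is the old entry divided by the pivot: (5/21)/(11/21) = 5/11.

5/11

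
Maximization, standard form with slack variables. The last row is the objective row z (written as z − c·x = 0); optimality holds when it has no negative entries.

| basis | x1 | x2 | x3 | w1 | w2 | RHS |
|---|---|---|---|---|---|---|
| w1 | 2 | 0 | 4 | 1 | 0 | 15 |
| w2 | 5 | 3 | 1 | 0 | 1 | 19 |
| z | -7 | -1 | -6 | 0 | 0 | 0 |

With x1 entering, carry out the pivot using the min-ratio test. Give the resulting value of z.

Ratio test on column x1 — row 1: 15/2 = 15/2; row 2: 19/5 = 19/5. Minimum is 19/5 at row 2 (w2 leaves); pivot element 5.
Pivot on row 2; the z-row RHS becomes 0 − (-7)·(19/5) = 133/5.

133/5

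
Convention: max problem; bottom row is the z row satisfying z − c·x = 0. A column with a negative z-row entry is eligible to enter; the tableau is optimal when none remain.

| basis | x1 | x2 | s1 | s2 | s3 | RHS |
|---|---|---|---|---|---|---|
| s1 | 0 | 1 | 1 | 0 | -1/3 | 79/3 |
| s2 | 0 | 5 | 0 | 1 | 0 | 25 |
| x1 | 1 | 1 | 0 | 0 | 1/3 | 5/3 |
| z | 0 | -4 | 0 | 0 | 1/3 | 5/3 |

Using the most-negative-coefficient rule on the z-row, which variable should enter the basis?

Negative z-row entries: x2: -4.
The most negative is -4 in column x2, so x2 enters.

x2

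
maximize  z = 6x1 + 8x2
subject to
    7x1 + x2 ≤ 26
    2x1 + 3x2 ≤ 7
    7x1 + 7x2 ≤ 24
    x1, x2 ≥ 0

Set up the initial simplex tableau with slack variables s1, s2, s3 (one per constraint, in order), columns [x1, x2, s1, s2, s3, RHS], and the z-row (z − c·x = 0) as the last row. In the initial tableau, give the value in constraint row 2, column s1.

Slack s1 belongs to constraint 1; its column is the unit vector e_1, so the entry in row 2 is 0.

0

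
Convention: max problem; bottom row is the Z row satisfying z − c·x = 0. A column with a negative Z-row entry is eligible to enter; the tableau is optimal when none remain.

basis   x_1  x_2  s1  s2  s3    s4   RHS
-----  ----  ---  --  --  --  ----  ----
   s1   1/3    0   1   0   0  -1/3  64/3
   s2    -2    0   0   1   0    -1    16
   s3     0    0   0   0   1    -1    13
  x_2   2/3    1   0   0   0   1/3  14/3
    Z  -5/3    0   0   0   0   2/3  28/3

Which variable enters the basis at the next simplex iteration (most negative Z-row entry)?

Negative Z-row entries: x_1: -5/3.
The most negative is -5/3 in column x_1, so x_1 enters.

x_1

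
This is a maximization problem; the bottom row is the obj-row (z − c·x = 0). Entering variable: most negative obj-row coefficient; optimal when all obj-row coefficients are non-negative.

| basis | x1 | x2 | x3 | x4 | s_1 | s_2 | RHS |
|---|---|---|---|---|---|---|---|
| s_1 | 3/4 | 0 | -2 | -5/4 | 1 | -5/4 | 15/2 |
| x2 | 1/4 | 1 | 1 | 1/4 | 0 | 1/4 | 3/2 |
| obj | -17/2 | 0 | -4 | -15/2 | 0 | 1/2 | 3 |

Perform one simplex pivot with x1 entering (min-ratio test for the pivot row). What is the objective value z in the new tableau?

54

Ratio test on column x1 — row 1: (15/2)/(3/4) = 10; row 2: (3/2)/(1/4) = 6. Minimum is 6 at row 2 (x2 leaves); pivot element 1/4.
Pivot on row 2; the obj-row RHS becomes 3 − (-17/2)·6 = 54.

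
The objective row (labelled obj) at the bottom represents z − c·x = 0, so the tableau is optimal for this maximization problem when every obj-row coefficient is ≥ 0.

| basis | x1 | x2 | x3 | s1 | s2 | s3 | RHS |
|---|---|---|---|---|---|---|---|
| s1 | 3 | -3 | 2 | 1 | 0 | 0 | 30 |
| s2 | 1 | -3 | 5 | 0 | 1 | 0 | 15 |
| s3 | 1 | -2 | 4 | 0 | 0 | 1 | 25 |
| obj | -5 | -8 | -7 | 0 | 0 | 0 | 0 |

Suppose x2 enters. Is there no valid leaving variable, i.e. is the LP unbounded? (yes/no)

Every constraint-row entry in column x2 is ≤ 0, so increasing x2 is unbounded.

yes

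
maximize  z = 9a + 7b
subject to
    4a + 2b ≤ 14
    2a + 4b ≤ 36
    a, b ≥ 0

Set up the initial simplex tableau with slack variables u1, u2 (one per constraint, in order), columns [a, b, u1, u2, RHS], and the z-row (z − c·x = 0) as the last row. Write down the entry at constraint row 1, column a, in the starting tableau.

Constraint 1 has coefficient 4 on a.

4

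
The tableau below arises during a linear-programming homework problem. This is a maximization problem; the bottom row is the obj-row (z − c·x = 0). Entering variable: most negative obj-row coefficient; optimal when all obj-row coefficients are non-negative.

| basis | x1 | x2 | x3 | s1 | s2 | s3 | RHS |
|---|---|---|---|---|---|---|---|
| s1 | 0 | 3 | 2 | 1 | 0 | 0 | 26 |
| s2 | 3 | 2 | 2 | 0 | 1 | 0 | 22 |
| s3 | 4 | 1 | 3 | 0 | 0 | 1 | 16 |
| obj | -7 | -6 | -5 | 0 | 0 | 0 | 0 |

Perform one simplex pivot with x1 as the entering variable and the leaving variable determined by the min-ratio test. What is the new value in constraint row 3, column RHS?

Ratio test on column x1 — row 1: entry 0 ≤ 0; row 2: 22/3 = 22/3; row 3: 16/4 = 4. Minimum is 4 at row 3 (s3 leaves); pivot element 4.
Divide row 3 by 4; eliminate column x1 from the other rows.
In the new row 3, the RHS entry is the old entry divided by the pivot: 16/4 = 4.

4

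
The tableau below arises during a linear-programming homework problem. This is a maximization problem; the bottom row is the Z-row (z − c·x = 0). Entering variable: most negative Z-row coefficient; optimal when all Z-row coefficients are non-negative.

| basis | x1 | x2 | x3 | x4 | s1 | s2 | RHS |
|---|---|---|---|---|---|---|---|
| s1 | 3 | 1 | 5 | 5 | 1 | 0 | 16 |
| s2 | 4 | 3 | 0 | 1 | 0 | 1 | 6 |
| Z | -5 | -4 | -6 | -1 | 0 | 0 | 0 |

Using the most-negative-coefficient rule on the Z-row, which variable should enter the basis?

x3

Negative Z-row entries: x1: -5, x2: -4, x3: -6, x4: -1.
The most negative is -6 in column x3, so x3 enters.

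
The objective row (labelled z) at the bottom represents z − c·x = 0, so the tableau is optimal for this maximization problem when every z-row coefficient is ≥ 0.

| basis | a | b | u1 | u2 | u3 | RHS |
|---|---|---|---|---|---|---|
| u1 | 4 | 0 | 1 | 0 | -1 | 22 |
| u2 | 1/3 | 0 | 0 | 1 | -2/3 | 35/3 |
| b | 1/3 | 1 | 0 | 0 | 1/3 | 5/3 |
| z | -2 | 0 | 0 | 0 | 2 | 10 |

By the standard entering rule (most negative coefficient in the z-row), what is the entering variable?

Negative z-row entries: a: -2.
The most negative is -2 in column a, so a enters.

a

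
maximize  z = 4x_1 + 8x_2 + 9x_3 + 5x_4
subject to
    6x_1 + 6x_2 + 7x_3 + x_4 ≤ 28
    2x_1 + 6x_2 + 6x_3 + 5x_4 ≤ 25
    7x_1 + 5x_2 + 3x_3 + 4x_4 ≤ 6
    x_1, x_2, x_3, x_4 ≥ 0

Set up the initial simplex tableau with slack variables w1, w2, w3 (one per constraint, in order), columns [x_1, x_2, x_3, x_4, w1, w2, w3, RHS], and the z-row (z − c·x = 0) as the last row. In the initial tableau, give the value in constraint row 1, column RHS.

28

The RHS of constraint 1 is b_1 = 28.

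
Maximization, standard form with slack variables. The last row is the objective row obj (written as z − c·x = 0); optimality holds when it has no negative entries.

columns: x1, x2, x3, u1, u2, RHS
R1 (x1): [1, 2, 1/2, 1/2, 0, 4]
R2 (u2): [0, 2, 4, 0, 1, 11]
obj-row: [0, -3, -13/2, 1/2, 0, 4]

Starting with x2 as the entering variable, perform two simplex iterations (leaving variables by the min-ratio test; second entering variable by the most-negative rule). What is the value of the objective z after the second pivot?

43/2

Ratio test on column x2 — row 1: 4/2 = 2; row 2: 11/2 = 11/2. Minimum is 2 at row 1 (x1 leaves); pivot element 2.
Pivot on row 1; the obj-row RHS becomes 4 − (-3)·2 = 10.
Next entering variable (most negative obj-row entry -23/4): x3.
Ratio test on column x3 — row 1: 2/(1/4) = 8; row 2: 7/(7/2) = 2. Minimum is 2 at row 2 (u2 leaves); pivot element 7/2.
After the second pivot the obj-row RHS is 10 − (-23/4)·2 = 43/2.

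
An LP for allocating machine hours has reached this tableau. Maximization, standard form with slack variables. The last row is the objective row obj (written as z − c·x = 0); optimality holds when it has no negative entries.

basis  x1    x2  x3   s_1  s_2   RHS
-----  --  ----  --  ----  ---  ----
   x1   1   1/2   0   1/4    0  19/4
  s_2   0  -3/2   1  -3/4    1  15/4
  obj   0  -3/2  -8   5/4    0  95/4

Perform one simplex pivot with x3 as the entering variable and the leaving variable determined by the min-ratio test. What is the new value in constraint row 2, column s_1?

-3/4

Ratio test on column x3 — row 1: entry 0 ≤ 0; row 2: (15/4)/1 = 15/4. Minimum is 15/4 at row 2 (s_2 leaves); pivot element 1.
Divide row 2 by 1; eliminate column x3 from the other rows.
In the new row 2, the s_1 entry is the old entry divided by the pivot: (-3/4)/1 = -3/4.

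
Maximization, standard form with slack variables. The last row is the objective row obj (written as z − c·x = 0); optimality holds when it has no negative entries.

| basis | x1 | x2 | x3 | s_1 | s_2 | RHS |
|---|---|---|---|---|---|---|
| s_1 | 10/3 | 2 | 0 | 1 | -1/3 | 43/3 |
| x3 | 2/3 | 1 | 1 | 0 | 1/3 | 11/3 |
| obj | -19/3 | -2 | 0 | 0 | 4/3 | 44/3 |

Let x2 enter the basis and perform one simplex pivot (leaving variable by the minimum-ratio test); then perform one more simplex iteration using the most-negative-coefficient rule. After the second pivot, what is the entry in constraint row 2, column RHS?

4/3

Ratio test on column x2 — row 1: (43/3)/2 = 43/6; row 2: (11/3)/1 = 11/3. Minimum is 11/3 at row 2 (x3 leaves); pivot element 1.
Divide row 2 by 1; eliminate column x2 from the other rows.
Second iteration: most negative obj-row entry is -5 in column x1, so x1 enters.
Ratio test on column x1 — row 1: 7/2 = 7/2; row 2: (11/3)/(2/3) = 11/2. Minimum is 7/2 at row 1 (s_1 leaves); pivot element 2.
Divide row 1 by 2; eliminate column x1 from the other rows.
After both pivots, the entry at constraint row 2, column RHS is 4/3.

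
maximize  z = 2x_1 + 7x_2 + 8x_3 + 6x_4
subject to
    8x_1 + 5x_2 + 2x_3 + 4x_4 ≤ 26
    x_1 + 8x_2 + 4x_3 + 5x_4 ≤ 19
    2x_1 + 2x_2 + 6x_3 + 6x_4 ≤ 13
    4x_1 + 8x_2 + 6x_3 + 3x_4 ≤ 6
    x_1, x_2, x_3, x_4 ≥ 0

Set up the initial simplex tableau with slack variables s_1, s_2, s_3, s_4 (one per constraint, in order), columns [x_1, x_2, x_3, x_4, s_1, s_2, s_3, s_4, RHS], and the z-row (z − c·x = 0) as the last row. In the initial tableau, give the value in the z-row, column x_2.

-7

The z-row carries the negated objective coefficients: the x_2 entry is -7.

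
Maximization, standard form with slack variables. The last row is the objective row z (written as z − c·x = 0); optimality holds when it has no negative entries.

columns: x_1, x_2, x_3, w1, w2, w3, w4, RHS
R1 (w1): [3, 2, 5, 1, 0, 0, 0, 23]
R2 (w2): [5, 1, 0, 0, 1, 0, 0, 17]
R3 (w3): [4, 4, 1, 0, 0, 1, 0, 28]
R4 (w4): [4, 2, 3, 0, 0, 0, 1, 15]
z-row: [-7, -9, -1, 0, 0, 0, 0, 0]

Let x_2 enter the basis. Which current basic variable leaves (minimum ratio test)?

w3

Column x_2 entries and ratios — w1: 23/2 = 23/2; w2: 17/1 = 17; w3: 28/4 = 7; w4: 15/2 = 15/2.
Smallest ratio is 7 in the row of w3, so w3 leaves.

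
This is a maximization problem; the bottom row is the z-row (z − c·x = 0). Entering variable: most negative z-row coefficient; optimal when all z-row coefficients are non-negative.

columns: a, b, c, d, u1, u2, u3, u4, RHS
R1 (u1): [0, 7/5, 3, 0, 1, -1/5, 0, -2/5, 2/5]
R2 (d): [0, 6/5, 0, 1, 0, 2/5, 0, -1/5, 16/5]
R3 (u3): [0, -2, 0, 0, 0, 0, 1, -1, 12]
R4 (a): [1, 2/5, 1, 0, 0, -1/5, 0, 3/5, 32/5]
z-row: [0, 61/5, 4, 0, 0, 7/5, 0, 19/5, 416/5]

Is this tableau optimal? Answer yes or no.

yes

Every z-row coefficient is ≥ 0, so the tableau is optimal.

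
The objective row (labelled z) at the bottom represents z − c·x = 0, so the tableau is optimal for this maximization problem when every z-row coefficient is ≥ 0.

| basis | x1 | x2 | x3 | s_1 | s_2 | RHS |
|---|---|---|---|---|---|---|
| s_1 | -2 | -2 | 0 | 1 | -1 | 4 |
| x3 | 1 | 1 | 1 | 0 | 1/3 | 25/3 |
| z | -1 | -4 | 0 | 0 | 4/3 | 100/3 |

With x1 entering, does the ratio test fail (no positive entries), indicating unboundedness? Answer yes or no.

Column x1 has positive entries in row(s) 2, so the ratio test bounds it — not unbounded.

no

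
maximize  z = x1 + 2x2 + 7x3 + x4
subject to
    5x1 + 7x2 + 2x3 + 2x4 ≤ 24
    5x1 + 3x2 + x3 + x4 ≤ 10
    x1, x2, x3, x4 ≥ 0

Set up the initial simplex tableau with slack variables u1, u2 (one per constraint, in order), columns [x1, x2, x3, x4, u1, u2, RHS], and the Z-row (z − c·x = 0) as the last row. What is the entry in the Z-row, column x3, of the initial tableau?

The Z-row carries the negated objective coefficients: the x3 entry is -7.

-7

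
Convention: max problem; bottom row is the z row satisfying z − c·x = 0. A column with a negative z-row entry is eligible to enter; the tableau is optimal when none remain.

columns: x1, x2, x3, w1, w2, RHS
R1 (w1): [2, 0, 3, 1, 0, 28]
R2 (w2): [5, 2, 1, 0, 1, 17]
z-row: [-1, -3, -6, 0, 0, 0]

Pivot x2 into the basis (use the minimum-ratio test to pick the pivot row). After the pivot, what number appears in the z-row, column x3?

-9/2

Ratio test on column x2 — row 1: entry 0 ≤ 0; row 2: 17/2 = 17/2. Minimum is 17/2 at row 2 (w2 leaves); pivot element 2.
Divide row 2 by 2; eliminate column x2 from the other rows.
z-row update in column x3: -6 − (-3)·(1/2) = -9/2.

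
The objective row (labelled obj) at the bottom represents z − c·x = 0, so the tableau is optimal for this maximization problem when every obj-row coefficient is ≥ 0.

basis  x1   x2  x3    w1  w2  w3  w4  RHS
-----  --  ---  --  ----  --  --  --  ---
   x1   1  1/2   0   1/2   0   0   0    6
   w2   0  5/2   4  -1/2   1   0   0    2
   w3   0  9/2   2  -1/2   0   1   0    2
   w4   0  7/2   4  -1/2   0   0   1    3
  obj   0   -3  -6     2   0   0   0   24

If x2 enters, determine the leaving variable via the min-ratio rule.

w3

Column x2 entries and ratios — x1: 6/(1/2) = 12; w2: 2/(5/2) = 4/5; w3: 2/(9/2) = 4/9; w4: 3/(7/2) = 6/7.
Smallest ratio is 4/9 in the row of w3, so w3 leaves.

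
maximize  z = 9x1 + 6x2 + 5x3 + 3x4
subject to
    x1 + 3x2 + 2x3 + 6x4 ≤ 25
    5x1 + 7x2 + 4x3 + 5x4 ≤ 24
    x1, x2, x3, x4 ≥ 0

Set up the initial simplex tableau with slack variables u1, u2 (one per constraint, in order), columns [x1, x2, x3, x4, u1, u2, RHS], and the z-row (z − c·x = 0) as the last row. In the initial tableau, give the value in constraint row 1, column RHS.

25

The RHS of constraint 1 is b_1 = 25.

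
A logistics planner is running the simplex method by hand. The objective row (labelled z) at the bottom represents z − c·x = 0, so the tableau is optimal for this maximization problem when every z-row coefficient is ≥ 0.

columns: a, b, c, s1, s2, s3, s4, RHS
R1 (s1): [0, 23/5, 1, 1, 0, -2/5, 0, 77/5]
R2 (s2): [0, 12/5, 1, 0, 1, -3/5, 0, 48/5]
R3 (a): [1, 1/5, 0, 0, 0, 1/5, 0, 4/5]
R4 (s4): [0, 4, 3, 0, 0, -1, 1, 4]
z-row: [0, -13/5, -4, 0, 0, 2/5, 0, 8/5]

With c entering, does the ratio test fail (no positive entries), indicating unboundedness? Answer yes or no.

no

Column c has positive entries in row(s) 1, 2, 4, so the ratio test bounds it — not unbounded.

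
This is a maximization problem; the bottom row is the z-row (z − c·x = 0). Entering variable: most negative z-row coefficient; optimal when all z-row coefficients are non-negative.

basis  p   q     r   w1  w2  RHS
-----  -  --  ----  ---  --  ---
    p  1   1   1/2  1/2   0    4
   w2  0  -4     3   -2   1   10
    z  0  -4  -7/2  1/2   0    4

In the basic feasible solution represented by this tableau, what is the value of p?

p is basic (row 1); its value is the RHS of that row, 4.

4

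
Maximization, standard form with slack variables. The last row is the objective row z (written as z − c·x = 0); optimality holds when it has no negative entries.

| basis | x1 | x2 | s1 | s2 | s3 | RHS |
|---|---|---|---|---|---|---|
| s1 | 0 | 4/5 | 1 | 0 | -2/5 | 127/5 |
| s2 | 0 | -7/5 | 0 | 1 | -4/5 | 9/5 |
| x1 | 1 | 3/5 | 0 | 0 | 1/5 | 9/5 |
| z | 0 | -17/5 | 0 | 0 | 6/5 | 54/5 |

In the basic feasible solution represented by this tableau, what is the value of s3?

0

s3 is not in the basis, so in the current basic feasible solution s3 = 0.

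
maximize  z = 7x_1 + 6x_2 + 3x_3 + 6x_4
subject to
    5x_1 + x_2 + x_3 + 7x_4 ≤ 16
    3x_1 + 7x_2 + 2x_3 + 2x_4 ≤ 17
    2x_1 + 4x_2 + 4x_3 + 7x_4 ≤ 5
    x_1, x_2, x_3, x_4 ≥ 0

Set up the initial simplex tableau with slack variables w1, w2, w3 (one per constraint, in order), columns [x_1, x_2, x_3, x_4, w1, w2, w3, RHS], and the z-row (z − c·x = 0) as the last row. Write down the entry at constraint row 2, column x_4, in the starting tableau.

Constraint 2 has coefficient 2 on x_4.

2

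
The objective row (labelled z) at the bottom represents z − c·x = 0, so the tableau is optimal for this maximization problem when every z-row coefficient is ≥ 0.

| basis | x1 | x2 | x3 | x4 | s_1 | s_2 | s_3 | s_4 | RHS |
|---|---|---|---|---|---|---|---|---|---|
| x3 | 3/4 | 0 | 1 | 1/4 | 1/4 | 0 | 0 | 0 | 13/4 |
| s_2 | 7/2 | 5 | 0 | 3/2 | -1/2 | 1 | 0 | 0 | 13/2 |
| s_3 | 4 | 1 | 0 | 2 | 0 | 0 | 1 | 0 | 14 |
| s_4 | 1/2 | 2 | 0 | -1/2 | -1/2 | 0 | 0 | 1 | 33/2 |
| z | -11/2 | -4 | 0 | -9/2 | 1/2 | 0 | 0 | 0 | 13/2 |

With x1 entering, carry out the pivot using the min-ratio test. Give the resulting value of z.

Ratio test on column x1 — row 1: (13/4)/(3/4) = 13/3; row 2: (13/2)/(7/2) = 13/7; row 3: 14/4 = 7/2; row 4: (33/2)/(1/2) = 33. Minimum is 13/7 at row 2 (s_2 leaves); pivot element 7/2.
Pivot on row 2; the z-row RHS becomes 13/2 − (-11/2)·(13/7) = 117/7.

117/7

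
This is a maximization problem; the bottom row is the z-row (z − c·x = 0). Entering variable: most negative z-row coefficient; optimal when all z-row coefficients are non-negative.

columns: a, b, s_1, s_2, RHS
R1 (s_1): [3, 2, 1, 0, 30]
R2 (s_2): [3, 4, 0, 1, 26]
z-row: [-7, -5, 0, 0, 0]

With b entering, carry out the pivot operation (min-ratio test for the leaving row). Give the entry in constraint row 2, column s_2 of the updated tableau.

Ratio test on column b — row 1: 30/2 = 15; row 2: 26/4 = 13/2. Minimum is 13/2 at row 2 (s_2 leaves); pivot element 4.
Divide row 2 by 4; eliminate column b from the other rows.
In the new row 2, the s_2 entry is the old entry divided by the pivot: 1/4 = 1/4.

1/4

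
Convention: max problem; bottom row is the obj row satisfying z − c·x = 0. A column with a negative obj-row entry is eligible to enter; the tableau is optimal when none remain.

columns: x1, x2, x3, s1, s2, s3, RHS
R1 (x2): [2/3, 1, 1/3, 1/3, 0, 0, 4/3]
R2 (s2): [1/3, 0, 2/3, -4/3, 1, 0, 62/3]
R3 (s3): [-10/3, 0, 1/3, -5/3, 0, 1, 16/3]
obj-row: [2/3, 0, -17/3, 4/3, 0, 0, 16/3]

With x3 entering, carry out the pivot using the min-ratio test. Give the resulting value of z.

Ratio test on column x3 — row 1: (4/3)/(1/3) = 4; row 2: (62/3)/(2/3) = 31; row 3: (16/3)/(1/3) = 16. Minimum is 4 at row 1 (x2 leaves); pivot element 1/3.
Pivot on row 1; the obj-row RHS becomes 16/3 − (-17/3)·4 = 28.

28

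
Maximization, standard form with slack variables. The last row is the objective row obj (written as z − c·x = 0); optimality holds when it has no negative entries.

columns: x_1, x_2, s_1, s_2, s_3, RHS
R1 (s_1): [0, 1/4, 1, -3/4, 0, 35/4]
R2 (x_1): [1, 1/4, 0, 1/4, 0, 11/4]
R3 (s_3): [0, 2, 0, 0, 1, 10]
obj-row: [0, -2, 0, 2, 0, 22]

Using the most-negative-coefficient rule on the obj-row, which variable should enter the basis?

x_2

Negative obj-row entries: x_2: -2.
The most negative is -2 in column x_2, so x_2 enters.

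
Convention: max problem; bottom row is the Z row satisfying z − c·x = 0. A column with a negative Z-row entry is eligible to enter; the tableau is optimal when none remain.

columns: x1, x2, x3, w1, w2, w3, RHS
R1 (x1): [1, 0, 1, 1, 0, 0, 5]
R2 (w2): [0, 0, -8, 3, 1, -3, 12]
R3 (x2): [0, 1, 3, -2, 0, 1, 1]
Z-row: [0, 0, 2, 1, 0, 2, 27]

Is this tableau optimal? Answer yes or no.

Every Z-row coefficient is ≥ 0, so the tableau is optimal.

yes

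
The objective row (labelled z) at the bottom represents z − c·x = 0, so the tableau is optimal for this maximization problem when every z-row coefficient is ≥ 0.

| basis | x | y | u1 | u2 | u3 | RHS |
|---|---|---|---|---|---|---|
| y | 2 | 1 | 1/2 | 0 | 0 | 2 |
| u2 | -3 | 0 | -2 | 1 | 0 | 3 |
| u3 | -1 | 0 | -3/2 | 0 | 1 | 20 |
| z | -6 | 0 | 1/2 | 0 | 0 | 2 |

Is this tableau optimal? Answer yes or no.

The z-row has a negative entry -6 in column x, so it is not optimal.

no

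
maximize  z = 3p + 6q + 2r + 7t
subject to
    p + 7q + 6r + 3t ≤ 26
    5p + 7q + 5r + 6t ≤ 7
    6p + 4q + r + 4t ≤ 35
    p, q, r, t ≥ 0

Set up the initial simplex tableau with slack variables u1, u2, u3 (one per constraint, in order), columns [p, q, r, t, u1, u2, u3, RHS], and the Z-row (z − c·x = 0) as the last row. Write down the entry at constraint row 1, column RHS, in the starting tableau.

26

The RHS of constraint 1 is b_1 = 26.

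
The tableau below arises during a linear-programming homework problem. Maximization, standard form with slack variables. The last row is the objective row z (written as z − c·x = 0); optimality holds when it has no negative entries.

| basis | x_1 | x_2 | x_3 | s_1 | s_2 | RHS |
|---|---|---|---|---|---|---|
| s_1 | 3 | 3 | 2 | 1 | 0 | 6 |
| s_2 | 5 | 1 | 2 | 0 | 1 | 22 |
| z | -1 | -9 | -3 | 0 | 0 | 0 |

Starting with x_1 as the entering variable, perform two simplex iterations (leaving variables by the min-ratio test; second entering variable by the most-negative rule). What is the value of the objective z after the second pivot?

18

Ratio test on column x_1 — row 1: 6/3 = 2; row 2: 22/5 = 22/5. Minimum is 2 at row 1 (s_1 leaves); pivot element 3.
Pivot on row 1; the z-row RHS becomes 0 − (-1)·2 = 2.
Next entering variable (most negative z-row entry -8): x_2.
Ratio test on column x_2 — row 1: 2/1 = 2; row 2: entry -4 ≤ 0. Minimum is 2 at row 1 (x_1 leaves); pivot element 1.
After the second pivot the z-row RHS is 2 − (-8)·2 = 18.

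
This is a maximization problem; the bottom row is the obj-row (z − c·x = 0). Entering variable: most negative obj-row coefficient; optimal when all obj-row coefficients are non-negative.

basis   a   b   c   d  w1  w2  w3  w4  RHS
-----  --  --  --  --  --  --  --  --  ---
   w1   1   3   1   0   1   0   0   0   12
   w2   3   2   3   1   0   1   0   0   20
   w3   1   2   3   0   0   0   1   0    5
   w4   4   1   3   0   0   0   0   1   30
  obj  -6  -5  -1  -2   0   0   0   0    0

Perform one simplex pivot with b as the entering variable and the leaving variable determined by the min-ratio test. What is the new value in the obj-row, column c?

Ratio test on column b — row 1: 12/3 = 4; row 2: 20/2 = 10; row 3: 5/2 = 5/2; row 4: 30/1 = 30. Minimum is 5/2 at row 3 (w3 leaves); pivot element 2.
Divide row 3 by 2; eliminate column b from the other rows.
obj-row update in column c: -1 − (-5)·(3/2) = 13/2.

13/2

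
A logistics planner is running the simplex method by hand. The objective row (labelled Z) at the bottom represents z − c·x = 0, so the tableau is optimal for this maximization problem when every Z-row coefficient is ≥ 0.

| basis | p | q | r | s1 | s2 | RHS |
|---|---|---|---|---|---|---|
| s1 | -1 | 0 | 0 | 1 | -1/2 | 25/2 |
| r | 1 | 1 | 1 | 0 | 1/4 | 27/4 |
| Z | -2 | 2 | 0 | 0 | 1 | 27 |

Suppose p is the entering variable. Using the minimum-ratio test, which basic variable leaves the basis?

Column p entries and ratios — s1: -1 ≤ 0, skip; r: (27/4)/1 = 27/4.
Smallest ratio is 27/4 in the row of r, so r leaves.

r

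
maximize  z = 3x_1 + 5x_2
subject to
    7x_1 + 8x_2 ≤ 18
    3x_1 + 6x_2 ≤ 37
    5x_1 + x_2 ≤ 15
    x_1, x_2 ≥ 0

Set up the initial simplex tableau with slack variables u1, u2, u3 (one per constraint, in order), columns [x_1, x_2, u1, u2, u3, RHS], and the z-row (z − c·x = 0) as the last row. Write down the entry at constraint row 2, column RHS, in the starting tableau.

37

The RHS of constraint 2 is b_2 = 37.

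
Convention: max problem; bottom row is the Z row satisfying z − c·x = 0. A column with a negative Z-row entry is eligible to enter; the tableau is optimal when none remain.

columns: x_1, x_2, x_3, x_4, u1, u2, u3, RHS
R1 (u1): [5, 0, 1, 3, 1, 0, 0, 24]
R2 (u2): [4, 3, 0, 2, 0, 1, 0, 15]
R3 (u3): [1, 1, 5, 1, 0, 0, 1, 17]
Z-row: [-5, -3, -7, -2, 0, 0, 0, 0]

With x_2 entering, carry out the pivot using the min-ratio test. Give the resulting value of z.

Ratio test on column x_2 — row 1: entry 0 ≤ 0; row 2: 15/3 = 5; row 3: 17/1 = 17. Minimum is 5 at row 2 (u2 leaves); pivot element 3.
Pivot on row 2; the Z-row RHS becomes 0 − (-3)·5 = 15.

15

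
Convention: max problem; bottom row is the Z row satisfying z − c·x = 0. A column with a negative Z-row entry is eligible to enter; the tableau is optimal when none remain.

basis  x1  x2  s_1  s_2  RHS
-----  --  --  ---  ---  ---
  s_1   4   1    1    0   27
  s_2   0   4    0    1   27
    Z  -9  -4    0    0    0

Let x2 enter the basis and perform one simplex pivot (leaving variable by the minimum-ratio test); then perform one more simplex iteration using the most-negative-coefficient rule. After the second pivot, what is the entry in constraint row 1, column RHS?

Ratio test on column x2 — row 1: 27/1 = 27; row 2: 27/4 = 27/4. Minimum is 27/4 at row 2 (s_2 leaves); pivot element 4.
Divide row 2 by 4; eliminate column x2 from the other rows.
Second iteration: most negative Z-row entry is -9 in column x1, so x1 enters.
Ratio test on column x1 — row 1: (81/4)/4 = 81/16; row 2: entry 0 ≤ 0. Minimum is 81/16 at row 1 (s_1 leaves); pivot element 4.
Divide row 1 by 4; eliminate column x1 from the other rows.
After both pivots, the entry at constraint row 1, column RHS is 81/16.

81/16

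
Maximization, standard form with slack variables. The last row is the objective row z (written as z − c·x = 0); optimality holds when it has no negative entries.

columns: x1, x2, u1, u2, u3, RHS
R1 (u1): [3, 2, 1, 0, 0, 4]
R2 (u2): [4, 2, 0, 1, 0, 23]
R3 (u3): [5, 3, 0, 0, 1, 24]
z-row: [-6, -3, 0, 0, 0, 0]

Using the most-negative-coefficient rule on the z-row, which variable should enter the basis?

x1

Negative z-row entries: x1: -6, x2: -3.
The most negative is -6 in column x1, so x1 enters.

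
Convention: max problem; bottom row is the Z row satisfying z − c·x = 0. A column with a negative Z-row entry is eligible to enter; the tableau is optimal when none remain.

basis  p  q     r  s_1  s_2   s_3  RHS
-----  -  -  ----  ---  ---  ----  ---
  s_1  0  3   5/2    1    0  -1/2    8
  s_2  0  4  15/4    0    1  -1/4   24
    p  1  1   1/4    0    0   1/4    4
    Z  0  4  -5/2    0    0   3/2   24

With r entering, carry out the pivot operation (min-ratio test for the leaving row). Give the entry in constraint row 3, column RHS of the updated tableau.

16/5

Ratio test on column r — row 1: 8/(5/2) = 16/5; row 2: 24/(15/4) = 32/5; row 3: 4/(1/4) = 16. Minimum is 16/5 at row 1 (s_1 leaves); pivot element 5/2.
Divide row 1 by 5/2; eliminate column r from the other rows.
Row 3 update in column RHS: 4 − (1/4)·(16/5) = 16/5.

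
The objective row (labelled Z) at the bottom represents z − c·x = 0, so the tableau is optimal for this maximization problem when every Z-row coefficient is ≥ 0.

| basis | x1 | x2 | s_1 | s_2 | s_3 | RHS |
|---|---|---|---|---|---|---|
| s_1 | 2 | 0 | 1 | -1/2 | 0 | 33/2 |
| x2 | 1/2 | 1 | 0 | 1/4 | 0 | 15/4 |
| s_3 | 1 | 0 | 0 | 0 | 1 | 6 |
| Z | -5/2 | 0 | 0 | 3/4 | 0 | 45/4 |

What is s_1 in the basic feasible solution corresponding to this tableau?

s_1 is basic (row 1); its value is the RHS of that row, 33/2.

33/2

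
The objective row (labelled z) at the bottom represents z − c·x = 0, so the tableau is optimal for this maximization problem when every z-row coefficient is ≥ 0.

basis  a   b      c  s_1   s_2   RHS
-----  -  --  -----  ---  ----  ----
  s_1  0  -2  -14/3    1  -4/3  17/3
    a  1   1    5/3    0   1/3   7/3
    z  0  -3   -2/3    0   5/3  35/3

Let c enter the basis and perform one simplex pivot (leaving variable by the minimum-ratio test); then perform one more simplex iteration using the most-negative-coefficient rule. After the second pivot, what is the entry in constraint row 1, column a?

Ratio test on column c — row 1: entry -14/3 ≤ 0; row 2: (7/3)/(5/3) = 7/5. Minimum is 7/5 at row 2 (a leaves); pivot element 5/3.
Divide row 2 by 5/3; eliminate column c from the other rows.
Second iteration: most negative z-row entry is -13/5 in column b, so b enters.
Ratio test on column b — row 1: (61/5)/(4/5) = 61/4; row 2: (7/5)/(3/5) = 7/3. Minimum is 7/3 at row 2 (c leaves); pivot element 3/5.
Divide row 2 by 3/5; eliminate column b from the other rows.
After both pivots, the entry at constraint row 1, column a is 2.

2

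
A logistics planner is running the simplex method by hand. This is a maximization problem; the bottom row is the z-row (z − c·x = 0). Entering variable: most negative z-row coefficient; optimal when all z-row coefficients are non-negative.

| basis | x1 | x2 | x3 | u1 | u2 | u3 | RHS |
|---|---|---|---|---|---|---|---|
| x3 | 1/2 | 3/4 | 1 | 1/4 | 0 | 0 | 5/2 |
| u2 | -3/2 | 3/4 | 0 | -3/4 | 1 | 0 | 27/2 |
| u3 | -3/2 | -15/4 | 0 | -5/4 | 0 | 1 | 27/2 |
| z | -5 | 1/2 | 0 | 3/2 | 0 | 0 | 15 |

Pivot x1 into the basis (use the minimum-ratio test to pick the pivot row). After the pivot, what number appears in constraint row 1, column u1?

1/2

Ratio test on column x1 — row 1: (5/2)/(1/2) = 5; row 2: entry -3/2 ≤ 0; row 3: entry -3/2 ≤ 0. Minimum is 5 at row 1 (x3 leaves); pivot element 1/2.
Divide row 1 by 1/2; eliminate column x1 from the other rows.
In the new row 1, the u1 entry is the old entry divided by the pivot: (1/4)/(1/2) = 1/2.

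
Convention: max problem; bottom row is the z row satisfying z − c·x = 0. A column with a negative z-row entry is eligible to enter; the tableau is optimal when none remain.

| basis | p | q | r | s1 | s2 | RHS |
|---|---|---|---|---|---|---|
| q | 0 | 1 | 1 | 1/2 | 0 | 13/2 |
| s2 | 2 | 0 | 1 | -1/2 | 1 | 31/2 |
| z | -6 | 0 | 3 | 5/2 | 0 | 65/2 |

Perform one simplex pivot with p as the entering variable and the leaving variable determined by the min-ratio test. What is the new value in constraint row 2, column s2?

Ratio test on column p — row 1: entry 0 ≤ 0; row 2: (31/2)/2 = 31/4. Minimum is 31/4 at row 2 (s2 leaves); pivot element 2.
Divide row 2 by 2; eliminate column p from the other rows.
In the new row 2, the s2 entry is the old entry divided by the pivot: 1/2 = 1/2.

1/2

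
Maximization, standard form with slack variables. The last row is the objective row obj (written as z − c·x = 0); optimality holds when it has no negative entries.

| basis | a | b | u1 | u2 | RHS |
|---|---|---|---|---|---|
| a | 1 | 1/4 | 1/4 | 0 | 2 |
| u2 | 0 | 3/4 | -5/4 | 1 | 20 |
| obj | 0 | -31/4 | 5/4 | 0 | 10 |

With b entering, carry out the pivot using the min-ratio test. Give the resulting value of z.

72

Ratio test on column b — row 1: 2/(1/4) = 8; row 2: 20/(3/4) = 80/3. Minimum is 8 at row 1 (a leaves); pivot element 1/4.
Pivot on row 1; the obj-row RHS becomes 10 − (-31/4)·8 = 72.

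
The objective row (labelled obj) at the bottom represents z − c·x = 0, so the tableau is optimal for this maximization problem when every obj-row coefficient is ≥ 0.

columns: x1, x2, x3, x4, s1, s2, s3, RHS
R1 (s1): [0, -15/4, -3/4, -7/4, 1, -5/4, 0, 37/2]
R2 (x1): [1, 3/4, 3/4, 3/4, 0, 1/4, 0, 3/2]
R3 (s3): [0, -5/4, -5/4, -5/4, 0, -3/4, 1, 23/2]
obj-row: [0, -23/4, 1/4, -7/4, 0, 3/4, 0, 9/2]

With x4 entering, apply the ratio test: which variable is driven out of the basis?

Column x4 entries and ratios — s1: -7/4 ≤ 0, skip; x1: (3/2)/(3/4) = 2; s3: -5/4 ≤ 0, skip.
Smallest ratio is 2 in the row of x1, so x1 leaves.

x1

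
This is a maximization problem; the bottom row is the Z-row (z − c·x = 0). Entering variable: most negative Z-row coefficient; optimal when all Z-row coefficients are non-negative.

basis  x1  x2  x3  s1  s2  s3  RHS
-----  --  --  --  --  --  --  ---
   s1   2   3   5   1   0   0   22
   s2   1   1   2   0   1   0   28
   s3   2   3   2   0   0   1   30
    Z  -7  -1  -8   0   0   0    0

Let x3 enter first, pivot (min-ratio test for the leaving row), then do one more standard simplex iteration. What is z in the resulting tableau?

Ratio test on column x3 — row 1: 22/5 = 22/5; row 2: 28/2 = 14; row 3: 30/2 = 15. Minimum is 22/5 at row 1 (s1 leaves); pivot element 5.
Pivot on row 1; the Z-row RHS becomes 0 − (-8)·(22/5) = 176/5.
Next entering variable (most negative Z-row entry -19/5): x1.
Ratio test on column x1 — row 1: (22/5)/(2/5) = 11; row 2: (96/5)/(1/5) = 96; row 3: (106/5)/(6/5) = 53/3. Minimum is 11 at row 1 (x3 leaves); pivot element 2/5.
After the second pivot the Z-row RHS is 176/5 − (-19/5)·11 = 77.

77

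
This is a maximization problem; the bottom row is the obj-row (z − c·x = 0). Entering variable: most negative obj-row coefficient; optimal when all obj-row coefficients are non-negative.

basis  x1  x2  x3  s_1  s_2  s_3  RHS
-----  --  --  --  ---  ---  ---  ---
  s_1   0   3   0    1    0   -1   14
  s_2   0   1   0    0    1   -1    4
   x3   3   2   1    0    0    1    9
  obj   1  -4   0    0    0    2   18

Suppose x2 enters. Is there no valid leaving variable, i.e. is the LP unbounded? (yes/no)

no

Column x2 has positive entries in row(s) 1, 2, 3, so the ratio test bounds it — not unbounded.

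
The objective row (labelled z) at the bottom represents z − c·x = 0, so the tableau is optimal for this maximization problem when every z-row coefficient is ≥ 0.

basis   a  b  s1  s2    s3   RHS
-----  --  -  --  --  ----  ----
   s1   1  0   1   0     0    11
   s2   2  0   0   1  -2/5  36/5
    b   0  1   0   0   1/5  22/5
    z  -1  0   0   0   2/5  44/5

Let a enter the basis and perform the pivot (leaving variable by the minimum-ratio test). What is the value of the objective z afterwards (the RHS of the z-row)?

62/5

Ratio test on column a — row 1: 11/1 = 11; row 2: (36/5)/2 = 18/5; row 3: entry 0 ≤ 0. Minimum is 18/5 at row 2 (s2 leaves); pivot element 2.
Pivot on row 2; the z-row RHS becomes 44/5 − (-1)·(18/5) = 62/5.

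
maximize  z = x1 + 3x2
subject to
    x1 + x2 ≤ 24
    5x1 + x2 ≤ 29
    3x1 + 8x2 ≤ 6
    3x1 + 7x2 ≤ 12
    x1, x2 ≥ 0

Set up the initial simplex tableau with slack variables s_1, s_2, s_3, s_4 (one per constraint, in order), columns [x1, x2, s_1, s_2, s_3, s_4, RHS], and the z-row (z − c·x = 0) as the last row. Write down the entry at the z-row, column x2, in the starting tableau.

-3

The z-row carries the negated objective coefficients: the x2 entry is -3.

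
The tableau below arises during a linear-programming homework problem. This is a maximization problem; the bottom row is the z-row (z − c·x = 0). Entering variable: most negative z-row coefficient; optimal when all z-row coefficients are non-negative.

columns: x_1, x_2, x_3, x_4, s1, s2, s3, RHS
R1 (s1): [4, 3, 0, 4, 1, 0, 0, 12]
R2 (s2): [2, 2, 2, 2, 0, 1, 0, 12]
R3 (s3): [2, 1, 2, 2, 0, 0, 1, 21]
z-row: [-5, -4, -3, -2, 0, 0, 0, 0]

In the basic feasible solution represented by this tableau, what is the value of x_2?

0

x_2 is not in the basis, so in the current basic feasible solution x_2 = 0.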